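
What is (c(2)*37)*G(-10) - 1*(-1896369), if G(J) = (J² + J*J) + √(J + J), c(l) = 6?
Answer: 1940769 + 444*I*√5 ≈ 1.9408e+6 + 992.81*I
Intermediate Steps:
G(J) = 2*J² + √2*√J (G(J) = (J² + J²) + √(2*J) = 2*J² + √2*√J)
(c(2)*37)*G(-10) - 1*(-1896369) = (6*37)*(2*(-10)² + √2*√(-10)) - 1*(-1896369) = 222*(2*100 + √2*(I*√10)) + 1896369 = 222*(200 + 2*I*√5) + 1896369 = (44400 + 444*I*√5) + 1896369 = 1940769 + 444*I*√5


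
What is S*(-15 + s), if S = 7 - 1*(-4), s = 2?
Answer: -143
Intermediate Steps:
S = 11 (S = 7 + 4 = 11)
S*(-15 + s) = 11*(-15 + 2) = 11*(-13) = -143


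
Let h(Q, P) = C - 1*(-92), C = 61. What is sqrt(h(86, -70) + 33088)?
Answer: sqrt(33241) ≈ 182.32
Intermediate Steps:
h(Q, P) = 153 (h(Q, P) = 61 - 1*(-92) = 61 + 92 = 153)
sqrt(h(86, -70) + 33088) = sqrt(153 + 33088) = sqrt(33241)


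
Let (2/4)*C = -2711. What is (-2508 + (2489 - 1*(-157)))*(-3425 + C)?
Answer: -1220886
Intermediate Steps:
C = -5422 (C = 2*(-2711) = -5422)
(-2508 + (2489 - 1*(-157)))*(-3425 + C) = (-2508 + (2489 - 1*(-157)))*(-3425 - 5422) = (-2508 + (2489 + 157))*(-8847) = (-2508 + 2646)*(-8847) = 138*(-8847) = -1220886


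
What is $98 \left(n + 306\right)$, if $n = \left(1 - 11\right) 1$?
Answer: $29008$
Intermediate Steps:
$n = -10$ ($n = \left(-10\right) 1 = -10$)
$98 \left(n + 306\right) = 98 \left(-10 + 306\right) = 98 \cdot 296 = 29008$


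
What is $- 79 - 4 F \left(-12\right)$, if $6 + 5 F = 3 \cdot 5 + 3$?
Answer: $- \frac{45504}{5} \approx -9100.8$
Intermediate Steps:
$F = \frac{12}{5}$ ($F = - \frac{6}{5} + \frac{3 \cdot 5 + 3}{5} = - \frac{6}{5} + \frac{15 + 3}{5} = - \frac{6}{5} + \frac{1}{5} \cdot 18 = - \frac{6}{5} + \frac{18}{5} = \frac{12}{5} \approx 2.4$)
$- 79 - 4 F \left(-12\right) = - 79 \left(-4\right) \frac{12}{5} \left(-12\right) = - 79 \left(\left(- \frac{48}{5}\right) \left(-12\right)\right) = \left(-79\right) \frac{576}{5} = - \frac{45504}{5}$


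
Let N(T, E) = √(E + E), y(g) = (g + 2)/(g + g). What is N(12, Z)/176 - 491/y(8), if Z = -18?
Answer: -3928/5 + 3*I/88 ≈ -785.6 + 0.034091*I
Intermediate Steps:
y(g) = (2 + g)/(2*g) (y(g) = (2 + g)/((2*g)) = (2 + g)*(1/(2*g)) = (2 + g)/(2*g))
N(T, E) = √2*√E (N(T, E) = √(2*E) = √2*√E)
N(12, Z)/176 - 491/y(8) = (√2*√(-18))/176 - 491*16/(2 + 8) = (√2*(3*I*√2))*(1/176) - 491/((½)*(⅛)*10) = (6*I)*(1/176) - 491/5/8 = 3*I/88 - 491*8/5 = 3*I/88 - 3928/5 = -3928/5 + 3*I/88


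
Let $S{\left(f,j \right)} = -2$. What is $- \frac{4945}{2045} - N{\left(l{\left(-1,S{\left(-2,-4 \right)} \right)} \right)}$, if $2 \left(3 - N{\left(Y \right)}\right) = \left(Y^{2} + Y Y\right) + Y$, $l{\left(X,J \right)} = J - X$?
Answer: $- \frac{4023}{818} \approx -4.9181$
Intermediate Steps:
$N{\left(Y \right)} = 3 - Y^{2} - \frac{Y}{2}$ ($N{\left(Y \right)} = 3 - \frac{\left(Y^{2} + Y Y\right) + Y}{2} = 3 - \frac{\left(Y^{2} + Y^{2}\right) + Y}{2} = 3 - \frac{2 Y^{2} + Y}{2} = 3 - \frac{Y + 2 Y^{2}}{2} = 3 - \left(Y^{2} + \frac{Y}{2}\right) = 3 - Y^{2} - \frac{Y}{2}$)
$- \frac{4945}{2045} - N{\left(l{\left(-1,S{\left(-2,-4 \right)} \right)} \right)} = - \frac{4945}{2045} - \left(3 - \left(-2 - -1\right)^{2} - \frac{-2 - -1}{2}\right) = \left(-4945\right) \frac{1}{2045} - \left(3 - \left(-2 + 1\right)^{2} - \frac{-2 + 1}{2}\right) = - \frac{989}{409} - \left(3 - \left(-1\right)^{2} - - \frac{1}{2}\right) = - \frac{989}{409} - \left(3 - 1 + \frac{1}{2}\right) = - \frac{989}{409} - \frac{5}{2} = - \frac{4023}{818}$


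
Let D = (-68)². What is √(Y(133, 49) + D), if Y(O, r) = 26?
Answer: 5*√186 ≈ 68.191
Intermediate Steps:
D = 4624
√(Y(133, 49) + D) = √(26 + 4624) = √4650 = 5*√186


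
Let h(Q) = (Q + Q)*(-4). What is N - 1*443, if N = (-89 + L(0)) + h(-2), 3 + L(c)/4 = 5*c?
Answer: -528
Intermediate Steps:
h(Q) = -8*Q (h(Q) = (2*Q)*(-4) = -8*Q)
L(c) = -12 + 20*c (L(c) = -12 + 4*(5*c) = -12 + 20*c)
N = -85 (N = (-89 + (-12 + 20*0)) - 8*(-2) = (-89 + (-12 + 0)) + 16 = (-89 - 12) + 16 = -101 + 16 = -85)
N - 1*443 = -85 - 1*443 = -85 - 443 = -528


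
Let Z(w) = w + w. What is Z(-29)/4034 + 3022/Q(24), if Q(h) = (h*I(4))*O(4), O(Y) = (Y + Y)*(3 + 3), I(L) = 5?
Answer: 2964167/5808960 ≈ 0.51027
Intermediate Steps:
Z(w) = 2*w
O(Y) = 12*Y (O(Y) = (2*Y)*6 = 12*Y)
Q(h) = 240*h (Q(h) = (h*5)*(12*4) = (5*h)*48 = 240*h)
Z(-29)/4034 + 3022/Q(24) = (2*(-29))/4034 + 3022/((240*24)) = -58*1/4034 + 3022/5760 = -29/2017 + 3022*(1/5760) = -29/2017 + 1511/2880 = 2964167/5808960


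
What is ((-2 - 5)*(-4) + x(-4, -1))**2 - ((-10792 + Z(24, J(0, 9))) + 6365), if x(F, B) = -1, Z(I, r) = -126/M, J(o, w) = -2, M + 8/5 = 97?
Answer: 273338/53 ≈ 5157.3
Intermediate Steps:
M = 477/5 (M = -8/5 + 97 = 477/5 ≈ 95.400)
Z(I, r) = -70/53 (Z(I, r) = -126/477/5 = -126*5/477 = -70/53)
((-2 - 5)*(-4) + x(-4, -1))**2 - ((-10792 + Z(24, J(0, 9))) + 6365) = ((-2 - 5)*(-4) - 1)**2 - ((-10792 - 70/53) + 6365) = (-7*(-4) - 1)**2 - (-572046/53 + 6365) = (28 - 1)**2 - 1*(-234701/53) = 27**2 + 234701/53 = 729 + 234701/53 = 273338/53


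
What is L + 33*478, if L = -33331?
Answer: -17557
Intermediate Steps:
L + 33*478 = -33331 + 33*478 = -33331 + 15774 = -17557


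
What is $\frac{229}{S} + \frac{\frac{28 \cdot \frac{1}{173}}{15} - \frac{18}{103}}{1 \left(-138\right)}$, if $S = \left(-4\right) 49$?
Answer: $- \frac{4219075337}{3614762340} \approx -1.1672$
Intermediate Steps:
$S = -196$
$\frac{229}{S} + \frac{\frac{28 \cdot \frac{1}{173}}{15} - \frac{18}{103}}{1 \left(-138\right)} = \frac{229}{-196} + \frac{\frac{28 \cdot \frac{1}{173}}{15} - \frac{18}{103}}{1 \left(-138\right)} = 229 \left(- \frac{1}{196}\right) + \frac{28 \cdot \frac{1}{173} \cdot \frac{1}{15} - \frac{18}{103}}{-138} = - \frac{229}{196} + \left(\frac{28}{173} \cdot \frac{1}{15} - \frac{18}{103}\right) \left(- \frac{1}{138}\right) = - \frac{229}{196} + \left(\frac{28}{2595} - \frac{18}{103}\right) \left(- \frac{1}{138}\right) = - \frac{229}{196} - - \frac{21913}{18442665} = - \frac{229}{196} + \frac{21913}{18442665} = - \frac{4219075337}{3614762340}$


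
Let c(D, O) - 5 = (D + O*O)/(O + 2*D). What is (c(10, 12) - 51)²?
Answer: 434281/256 ≈ 1696.4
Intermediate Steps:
c(D, O) = 5 + (D + O²)/(O + 2*D) (c(D, O) = 5 + (D + O*O)/(O + 2*D) = 5 + (D + O²)/(O + 2*D))
(c(10, 12) - 51)² = ((12² + 5*12 + 11*10)/(12 + 2*10) - 51)² = ((144 + 60 + 110)/(12 + 20) - 51)² = (314/32 - 51)² = ((1/32)*314 - 51)² = (157/16 - 51)² = (-659/16)² = 434281/256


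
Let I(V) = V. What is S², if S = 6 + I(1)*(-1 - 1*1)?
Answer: 16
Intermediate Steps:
S = 4 (S = 6 + 1*(-1 - 1*1) = 6 + 1*(-1 - 1) = 6 + 1*(-2) = 6 - 2 = 4)
S² = 4² = 16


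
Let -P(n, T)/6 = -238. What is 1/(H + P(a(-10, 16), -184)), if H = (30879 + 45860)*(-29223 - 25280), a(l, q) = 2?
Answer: -1/4182504289 ≈ -2.3909e-10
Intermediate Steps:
P(n, T) = 1428 (P(n, T) = -6*(-238) = 1428)
H = -4182505717 (H = 76739*(-54503) = -4182505717)
1/(H + P(a(-10, 16), -184)) = 1/(-4182505717 + 1428) = 1/(-4182504289) = -1/4182504289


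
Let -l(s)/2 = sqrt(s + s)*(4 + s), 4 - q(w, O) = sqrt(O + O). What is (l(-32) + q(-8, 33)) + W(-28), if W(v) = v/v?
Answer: 5 - sqrt(66) + 448*I ≈ -3.124 + 448.0*I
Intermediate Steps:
q(w, O) = 4 - sqrt(2)*sqrt(O) (q(w, O) = 4 - sqrt(O + O) = 4 - sqrt(2*O) = 4 - sqrt(2)*sqrt(O))
l(s) = -2*sqrt(2)*sqrt(s)*(4 + s) (l(s) = -2*sqrt(s + s)*(4 + s) = -2*sqrt(2*s)*(4 + s) = -2*sqrt(2)*sqrt(s)*(4 + s))
W(v) = 1
(l(-32) + q(-8, 33)) + W(-28) = (2*sqrt(2)*sqrt(-32)*(-4 - 1*(-32)) + (4 - sqrt(2)*sqrt(33))) + 1 = (2*sqrt(2)*(4*I*sqrt(2))*(-4 + 32) + (4 - sqrt(66))) + 1 = (2*sqrt(2)*(4*I*sqrt(2))*28 + (4 - sqrt(66))) + 1 = (448*I + (4 - sqrt(66))) + 1 = (4 - sqrt(66) + 448*I) + 1 = 5 - sqrt(66) + 448*I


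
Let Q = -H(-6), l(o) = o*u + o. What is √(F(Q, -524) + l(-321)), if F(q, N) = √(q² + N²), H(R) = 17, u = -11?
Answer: √(3210 + √274865) ≈ 61.109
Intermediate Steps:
l(o) = -10*o (l(o) = o*(-11) + o = -11*o + o = -10*o)
Q = -17 (Q = -1*17 = -17)
F(q, N) = √(N² + q²)
√(F(Q, -524) + l(-321)) = √(√((-524)² + (-17)²) - 10*(-321)) = √(√(274576 + 289) + 3210) = √(√274865 + 3210) = √(3210 + √274865)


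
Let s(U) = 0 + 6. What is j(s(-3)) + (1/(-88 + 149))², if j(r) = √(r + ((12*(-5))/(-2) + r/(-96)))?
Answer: 1/3721 + 5*√23/4 ≈ 5.9951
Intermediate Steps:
s(U) = 6
j(r) = √(30 + 95*r/96) (j(r) = √(r + (-60*(-½) + r*(-1/96))) = √(r + (30 - r/96)) = √(30 + 95*r/96))
j(s(-3)) + (1/(-88 + 149))² = √(17280 + 570*6)/24 + (1/(-88 + 149))² = √(17280 + 3420)/24 + (1/61)² = √20700/24 + (1/61)² = (30*√23)/24 + 1/3721 = 5*√23/4 + 1/3721 = 1/3721 + 5*√23/4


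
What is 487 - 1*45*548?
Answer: -24173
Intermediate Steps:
487 - 1*45*548 = 487 - 45*548 = 487 - 24660 = -24173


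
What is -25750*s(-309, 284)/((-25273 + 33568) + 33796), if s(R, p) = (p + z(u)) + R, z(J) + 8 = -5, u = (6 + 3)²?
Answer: 978500/42091 ≈ 23.247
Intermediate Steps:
u = 81 (u = 9² = 81)
z(J) = -13 (z(J) = -8 - 5 = -13)
s(R, p) = -13 + R + p (s(R, p) = (p - 13) + R = (-13 + p) + R = -13 + R + p)
-25750*s(-309, 284)/((-25273 + 33568) + 33796) = -25750*(-13 - 309 + 284)/((-25273 + 33568) + 33796) = -25750*(-38/(8295 + 33796)) = -25750/(42091*(-1/38)) = -25750/(-42091/38) = -25750*(-38/42091) = 978500/42091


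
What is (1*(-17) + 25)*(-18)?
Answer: -144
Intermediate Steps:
(1*(-17) + 25)*(-18) = (-17 + 25)*(-18) = 8*(-18) = -144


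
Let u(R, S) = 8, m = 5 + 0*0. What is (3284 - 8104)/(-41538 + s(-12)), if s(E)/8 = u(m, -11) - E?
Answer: 2410/20689 ≈ 0.11649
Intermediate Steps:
m = 5 (m = 5 + 0 = 5)
s(E) = 64 - 8*E (s(E) = 8*(8 - E) = 64 - 8*E)
(3284 - 8104)/(-41538 + s(-12)) = (3284 - 8104)/(-41538 + (64 - 8*(-12))) = -4820/(-41538 + (64 + 96)) = -4820/(-41538 + 160) = -4820/(-41378) = -4820*(-1/41378) = 2410/20689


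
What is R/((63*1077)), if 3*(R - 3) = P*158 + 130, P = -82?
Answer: -1831/29079 ≈ -0.062966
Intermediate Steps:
R = -12817/3 (R = 3 + (-82*158 + 130)/3 = 3 + (-12956 + 130)/3 = 3 + (1/3)*(-12826) = 3 - 12826/3 = -12817/3 ≈ -4272.3)
R/((63*1077)) = -12817/(3*(63*1077)) = -12817/3/67851 = -12817/3*1/67851 = -1831/29079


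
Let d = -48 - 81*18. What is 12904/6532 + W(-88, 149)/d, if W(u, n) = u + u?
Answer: 2572882/1229649 ≈ 2.0924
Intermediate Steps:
W(u, n) = 2*u
d = -1506 (d = -48 - 1458 = -1506)
12904/6532 + W(-88, 149)/d = 12904/6532 + (2*(-88))/(-1506) = 12904*(1/6532) - 176*(-1/1506) = 3226/1633 + 88/753 = 2572882/1229649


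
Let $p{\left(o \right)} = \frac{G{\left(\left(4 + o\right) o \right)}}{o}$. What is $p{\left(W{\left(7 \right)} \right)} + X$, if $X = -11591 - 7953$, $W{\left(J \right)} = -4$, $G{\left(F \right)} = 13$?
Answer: $- \frac{78189}{4} \approx -19547.0$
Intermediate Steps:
$p{\left(o \right)} = \frac{13}{o}$
$X = -19544$ ($X = -11591 - 7953 = -19544$)
$p{\left(W{\left(7 \right)} \right)} + X = \frac{13}{-4} - 19544 = 13 \left(- \frac{1}{4}\right) - 19544 = - \frac{13}{4} - 19544 = - \frac{78189}{4}$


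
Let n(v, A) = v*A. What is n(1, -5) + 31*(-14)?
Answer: -439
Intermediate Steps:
n(v, A) = A*v
n(1, -5) + 31*(-14) = -5*1 + 31*(-14) = -5 - 434 = -439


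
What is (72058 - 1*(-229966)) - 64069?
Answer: 237955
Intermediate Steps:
(72058 - 1*(-229966)) - 64069 = (72058 + 229966) - 64069 = 302024 - 64069 = 237955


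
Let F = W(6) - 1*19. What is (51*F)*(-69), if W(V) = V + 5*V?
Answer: -59823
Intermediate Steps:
W(V) = 6*V
F = 17 (F = 6*6 - 1*19 = 36 - 19 = 17)
(51*F)*(-69) = (51*17)*(-69) = 867*(-69) = -59823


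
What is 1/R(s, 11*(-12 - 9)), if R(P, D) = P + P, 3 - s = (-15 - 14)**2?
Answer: -1/1676 ≈ -0.00059666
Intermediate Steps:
s = -838 (s = 3 - (-15 - 14)**2 = 3 - 1*(-29)**2 = 3 - 1*841 = 3 - 841 = -838)
R(P, D) = 2*P
1/R(s, 11*(-12 - 9)) = 1/(2*(-838)) = 1/(-1676) = -1/1676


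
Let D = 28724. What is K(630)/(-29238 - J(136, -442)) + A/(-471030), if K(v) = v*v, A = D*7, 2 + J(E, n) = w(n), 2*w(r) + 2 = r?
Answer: -6885199784/488088015 ≈ -14.106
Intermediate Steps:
w(r) = -1 + r/2
J(E, n) = -3 + n/2 (J(E, n) = -2 + (-1 + n/2) = -3 + n/2)
A = 201068 (A = 28724*7 = 201068)
K(v) = v²
K(630)/(-29238 - J(136, -442)) + A/(-471030) = 630²/(-29238 - (-3 + (½)*(-442))) + 201068/(-471030) = 396900/(-29238 - (-3 - 221)) + 201068*(-1/471030) = 396900/(-29238 - 1*(-224)) - 14362/33645 = 396900/(-29238 + 224) - 14362/33645 = 396900/(-29014) - 14362/33645 = 396900*(-1/29014) - 14362/33645 = -198450/14507 - 14362/33645 = -6885199784/488088015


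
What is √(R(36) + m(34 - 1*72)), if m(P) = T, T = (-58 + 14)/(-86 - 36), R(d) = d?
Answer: √135298/61 ≈ 6.0300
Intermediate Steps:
T = 22/61 (T = -44/(-122) = -44*(-1/122) = 22/61 ≈ 0.36066)
m(P) = 22/61
√(R(36) + m(34 - 1*72)) = √(36 + 22/61) = √(2218/61) = √135298/61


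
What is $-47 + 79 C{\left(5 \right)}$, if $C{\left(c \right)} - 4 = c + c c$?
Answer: $2639$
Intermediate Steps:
$C{\left(c \right)} = 4 + c + c^{2}$ ($C{\left(c \right)} = 4 + \left(c + c c\right) = 4 + \left(c + c^{2}\right) = 4 + c + c^{2}$)
$-47 + 79 C{\left(5 \right)} = -47 + 79 \left(4 + 5 + 5^{2}\right) = -47 + 79 \left(4 + 5 + 25\right) = -47 + 79 \cdot 34 = -47 + 2686 = 2639$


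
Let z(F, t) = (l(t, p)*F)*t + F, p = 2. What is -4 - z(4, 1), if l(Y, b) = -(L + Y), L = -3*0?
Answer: -4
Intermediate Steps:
L = 0
l(Y, b) = -Y (l(Y, b) = -(0 + Y) = -Y)
z(F, t) = F - F*t**2 (z(F, t) = ((-t)*F)*t + F = (-F*t)*t + F = -F*t**2 + F = F - F*t**2)
-4 - z(4, 1) = -4 - 4*(1 - 1*1**2) = -4 - 4*(1 - 1*1) = -4 - 4*(1 - 1) = -4 - 4*0 = -4 - 1*0 = -4 + 0 = -4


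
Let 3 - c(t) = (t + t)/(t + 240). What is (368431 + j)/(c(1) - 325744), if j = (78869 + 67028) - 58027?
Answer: -109968541/78503583 ≈ -1.4008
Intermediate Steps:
j = 87870 (j = 145897 - 58027 = 87870)
c(t) = 3 - 2*t/(240 + t) (c(t) = 3 - (t + t)/(t + 240) = 3 - 2*t/(240 + t))
(368431 + j)/(c(1) - 325744) = (368431 + 87870)/((720 + 1)/(240 + 1) - 325744) = 456301/(721/241 - 325744) = 456301/(-78503583/241) = 456301*(-241/78503583) = -109968541/78503583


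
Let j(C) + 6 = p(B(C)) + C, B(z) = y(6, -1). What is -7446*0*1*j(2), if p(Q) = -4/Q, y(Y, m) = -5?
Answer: 0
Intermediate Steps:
B(z) = -5
j(C) = -26/5 + C (j(C) = -6 + (-4/(-5) + C) = -6 + (-4*(-1/5) + C) = -6 + (4/5 + C) = -26/5 + C)
-7446*0*1*j(2) = -7446*0*1*(-26/5 + 2) = -0*(-16)/5 = -7446*0 = 0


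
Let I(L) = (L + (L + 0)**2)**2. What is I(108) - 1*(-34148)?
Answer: 138614132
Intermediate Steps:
I(L) = (L + L**2)**2
I(108) - 1*(-34148) = 108**2*(1 + 108)**2 - 1*(-34148) = 11664*109**2 + 34148 = 11664*11881 + 34148 = 138579984 + 34148 = 138614132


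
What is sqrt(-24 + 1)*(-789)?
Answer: -789*I*sqrt(23) ≈ -3783.9*I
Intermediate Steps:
sqrt(-24 + 1)*(-789) = sqrt(-23)*(-789) = (I*sqrt(23))*(-789) = -789*I*sqrt(23)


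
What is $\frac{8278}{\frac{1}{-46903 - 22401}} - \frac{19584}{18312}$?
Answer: $- \frac{437731965472}{763} \approx -5.737 \cdot 10^{8}$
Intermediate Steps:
$\frac{8278}{\frac{1}{-46903 - 22401}} - \frac{19584}{18312} = \frac{8278}{\frac{1}{-69304}} - \frac{816}{763} = \frac{8278}{- \frac{1}{69304}} - \frac{816}{763} = 8278 \left(-69304\right) - \frac{816}{763} = -573698512 - \frac{816}{763} = - \frac{437731965472}{763}$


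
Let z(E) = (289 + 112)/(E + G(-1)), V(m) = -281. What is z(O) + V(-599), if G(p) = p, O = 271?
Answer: -75469/270 ≈ -279.51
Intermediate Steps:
z(E) = 401/(-1 + E) (z(E) = (289 + 112)/(E - 1) = 401/(-1 + E))
z(O) + V(-599) = 401/(-1 + 271) - 281 = 401/270 - 281 = -75469/270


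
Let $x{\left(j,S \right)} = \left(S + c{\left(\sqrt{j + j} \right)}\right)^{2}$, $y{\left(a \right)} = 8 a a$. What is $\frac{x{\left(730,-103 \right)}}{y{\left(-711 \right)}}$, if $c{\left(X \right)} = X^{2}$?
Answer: $\frac{1841449}{4044168} \approx 0.45533$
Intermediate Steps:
$y{\left(a \right)} = 8 a^{2}$
$x{\left(j,S \right)} = \left(S + 2 j\right)^{2}$ ($x{\left(j,S \right)} = \left(S + \left(\sqrt{j + j}\right)^{2}\right)^{2} = \left(S + \left(\sqrt{2 j}\right)^{2}\right)^{2} = \left(S + \left(\sqrt{2} \sqrt{j}\right)^{2}\right)^{2} = \left(S + 2 j\right)^{2}$)
$\frac{x{\left(730,-103 \right)}}{y{\left(-711 \right)}} = \frac{\left(-103 + 2 \cdot 730\right)^{2}}{8 \left(-711\right)^{2}} = \frac{\left(-103 + 1460\right)^{2}}{8 \cdot 505521} = \frac{1357^{2}}{4044168} = 1841449 \cdot \frac{1}{4044168} = \frac{1841449}{4044168}$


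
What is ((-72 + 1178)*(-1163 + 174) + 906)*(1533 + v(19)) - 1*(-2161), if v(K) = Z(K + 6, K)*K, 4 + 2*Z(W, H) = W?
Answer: -1893495599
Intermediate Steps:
Z(W, H) = -2 + W/2
v(K) = K*(1 + K/2) (v(K) = (-2 + (K + 6)/2)*K = (-2 + (6 + K)/2)*K = (-2 + (3 + K/2))*K = (1 + K/2)*K = K*(1 + K/2))
((-72 + 1178)*(-1163 + 174) + 906)*(1533 + v(19)) - 1*(-2161) = ((-72 + 1178)*(-1163 + 174) + 906)*(1533 + (1/2)*19*(2 + 19)) - 1*(-2161) = (1106*(-989) + 906)*(1533 + (1/2)*19*21) + 2161 = (-1093834 + 906)*(1533 + 399/2) + 2161 = -1092928*3465/2 + 2161 = -1893497760 + 2161 = -1893495599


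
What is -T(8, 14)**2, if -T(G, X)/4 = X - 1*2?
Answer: -2304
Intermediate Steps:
T(G, X) = 8 - 4*X (T(G, X) = -4*(X - 1*2) = -4*(X - 2) = -4*(-2 + X) = 8 - 4*X)
-T(8, 14)**2 = -(8 - 4*14)**2 = -(8 - 56)**2 = -1*(-48)**2 = -1*2304 = -2304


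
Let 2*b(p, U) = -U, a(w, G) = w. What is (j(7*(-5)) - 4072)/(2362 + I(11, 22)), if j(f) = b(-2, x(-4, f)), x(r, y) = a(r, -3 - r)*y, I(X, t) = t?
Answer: -2071/1192 ≈ -1.7374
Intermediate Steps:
x(r, y) = r*y
b(p, U) = -U/2 (b(p, U) = (-U)/2 = -U/2)
j(f) = 2*f (j(f) = -(-2)*f = 2*f)
(j(7*(-5)) - 4072)/(2362 + I(11, 22)) = (2*(7*(-5)) - 4072)/(2362 + 22) = (2*(-35) - 4072)/2384 = (-70 - 4072)*(1/2384) = -4142*1/2384 = -2071/1192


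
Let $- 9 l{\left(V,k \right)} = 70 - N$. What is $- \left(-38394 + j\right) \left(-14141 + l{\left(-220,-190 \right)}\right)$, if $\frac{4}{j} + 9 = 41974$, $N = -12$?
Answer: $- \frac{29312638119758}{53955} \approx -5.4328 \cdot 10^{8}$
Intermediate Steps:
$l{\left(V,k \right)} = - \frac{82}{9}$ ($l{\left(V,k \right)} = - \frac{70 - -12}{9} = - \frac{70 + 12}{9} = \left(- \frac{1}{9}\right) 82 = - \frac{82}{9}$)
$j = \frac{4}{41965}$ ($j = \frac{4}{-9 + 41974} = \frac{4}{41965} \approx 9.5317 \cdot 10^{-5}$)
$- \left(-38394 + j\right) \left(-14141 + l{\left(-220,-190 \right)}\right) = - \left(-38394 + \frac{4}{41965}\right) \left(-14141 - \frac{82}{9}\right) = - \frac{\left(-1611204206\right) \left(-127351\right)}{41965 \cdot 9} = \left(-1\right) \frac{29312638119758}{53955} = - \frac{29312638119758}{53955}$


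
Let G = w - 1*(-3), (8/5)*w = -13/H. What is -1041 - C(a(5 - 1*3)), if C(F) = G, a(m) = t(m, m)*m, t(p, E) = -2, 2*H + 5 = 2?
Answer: -12593/12 ≈ -1049.4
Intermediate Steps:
H = -3/2 (H = -5/2 + (1/2)*2 = -5/2 + 1 = -3/2 ≈ -1.5000)
w = 65/12 (w = 5*(-13/(-3/2))/8 = 5*(-13*(-2/3))/8 = (5/8)*(26/3) = 65/12 ≈ 5.4167)
a(m) = -2*m
G = 101/12 (G = 65/12 - 1*(-3) = 65/12 + 3 = 101/12 ≈ 8.4167)
C(F) = 101/12
-1041 - C(a(5 - 1*3)) = -1041 - 1*101/12 = -1041 - 101/12 = -12593/12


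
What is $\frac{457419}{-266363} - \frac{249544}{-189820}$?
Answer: $- \frac{5089496527}{12640256165} \approx -0.40264$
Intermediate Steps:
$\frac{457419}{-266363} - \frac{249544}{-189820} = 457419 \left(- \frac{1}{266363}\right) - - \frac{62386}{47455} = - \frac{457419}{266363} + \frac{62386}{47455} = - \frac{5089496527}{12640256165}$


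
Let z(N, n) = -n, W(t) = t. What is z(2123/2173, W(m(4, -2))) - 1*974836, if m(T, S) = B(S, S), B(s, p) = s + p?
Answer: -974832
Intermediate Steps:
B(s, p) = p + s
m(T, S) = 2*S (m(T, S) = S + S = 2*S)
z(2123/2173, W(m(4, -2))) - 1*974836 = -2*(-2) - 1*974836 = -1*(-4) - 974836 = 4 - 974836 = -974832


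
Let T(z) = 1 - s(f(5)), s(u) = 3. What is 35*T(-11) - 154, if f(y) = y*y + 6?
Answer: -224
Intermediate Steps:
f(y) = 6 + y**2 (f(y) = y**2 + 6 = 6 + y**2)
T(z) = -2 (T(z) = 1 - 1*3 = 1 - 3 = -2)
35*T(-11) - 154 = 35*(-2) - 154 = -70 - 154 = -224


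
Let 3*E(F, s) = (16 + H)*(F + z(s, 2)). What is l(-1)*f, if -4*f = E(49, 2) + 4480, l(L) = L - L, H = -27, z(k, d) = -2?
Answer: 0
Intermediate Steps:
l(L) = 0
E(F, s) = 22/3 - 11*F/3 (E(F, s) = ((16 - 27)*(F - 2))/3 = (-11*(-2 + F))/3 = (22 - 11*F)/3 = 22/3 - 11*F/3)
f = -12923/12 (f = -((22/3 - 11/3*49) + 4480)/4 = -((22/3 - 539/3) + 4480)/4 = -(-517/3 + 4480)/4 = -1/4*12923/3 = -12923/12 ≈ -1076.9)
l(-1)*f = 0*(-12923/12) = 0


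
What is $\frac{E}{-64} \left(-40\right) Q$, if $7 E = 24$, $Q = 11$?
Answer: $\frac{165}{7} \approx 23.571$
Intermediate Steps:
$E = \frac{24}{7}$ ($E = \frac{1}{7} \cdot 24 = \frac{24}{7} \approx 3.4286$)
$\frac{E}{-64} \left(-40\right) Q = \frac{24}{7 \left(-64\right)} \left(-40\right) 11 = \frac{24}{7} \left(- \frac{1}{64}\right) \left(-40\right) 11 = \left(- \frac{3}{56}\right) \left(-40\right) 11 = \frac{15}{7} \cdot 11 = \frac{165}{7}$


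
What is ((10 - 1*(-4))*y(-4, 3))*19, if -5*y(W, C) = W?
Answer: 1064/5 ≈ 212.80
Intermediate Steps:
y(W, C) = -W/5
((10 - 1*(-4))*y(-4, 3))*19 = ((10 - 1*(-4))*(-⅕*(-4)))*19 = ((10 + 4)*(⅘))*19 = (14*(⅘))*19 = (56/5)*19 = 1064/5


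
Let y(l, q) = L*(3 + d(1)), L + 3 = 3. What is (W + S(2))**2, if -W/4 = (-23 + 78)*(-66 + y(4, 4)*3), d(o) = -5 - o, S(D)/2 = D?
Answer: 210946576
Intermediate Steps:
S(D) = 2*D
L = 0 (L = -3 + 3 = 0)
y(l, q) = 0 (y(l, q) = 0*(3 + (-5 - 1*1)) = 0*(3 + (-5 - 1)) = 0*(3 - 6) = 0*(-3) = 0)
W = 14520 (W = -4*(-23 + 78)*(-66 + 0*3) = -220*(-66 + 0) = -220*(-66) = -4*(-3630) = 14520)
(W + S(2))**2 = (14520 + 2*2)**2 = (14520 + 4)**2 = 14524**2 = 210946576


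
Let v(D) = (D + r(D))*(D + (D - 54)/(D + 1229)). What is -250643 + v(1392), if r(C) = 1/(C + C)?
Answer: 2052525273463/1216144 ≈ 1.6877e+6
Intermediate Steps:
r(C) = 1/(2*C)
v(D) = (D + 1/(2*D))*(D + (-54 + D)/(1229 + D)) (v(D) = (D + 1/(2*D))*(D + (D - 54)/(D + 1229)) = (D + 1/(2*D))*(D + (-54 + D)/(1229 + D)))
-250643 + v(1392) = -250643 + (1/2)*(-54 + 1392*(1230 - 107*1392 + 2*1392**3 + 2460*1392**2))/(1392*(1229 + 1392)) = -250643 + (1/2)*(1/1392)*(-54 + 1392*(1230 - 148944 + 2*2697228288 + 2460*1937664))/2621 = -250643 + (1/2)*(1/1392)*(1/2621)*(-54 + 1392*(1230 - 148944 + 5394456576 + 4766653440)) = -250643 + (1/2)*(1/1392)*(1/2621)*(-54 + 1392*10160962302) = -250643 + (1/2)*(1/1392)*(1/2621)*(-54 + 14144059524384) = -250643 + (1/2)*(1/1392)*(1/2621)*14144059524330 = -250643 + 2357343254055/1216144 = 2052525273463/1216144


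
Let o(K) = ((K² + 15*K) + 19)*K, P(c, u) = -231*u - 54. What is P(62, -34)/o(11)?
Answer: 1560/671 ≈ 2.3249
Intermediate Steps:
P(c, u) = -54 - 231*u
o(K) = K*(19 + K² + 15*K) (o(K) = (19 + K² + 15*K)*K = K*(19 + K² + 15*K))
P(62, -34)/o(11) = (-54 - 231*(-34))/((11*(19 + 11² + 15*11))) = (-54 + 7854)/((11*(19 + 121 + 165))) = 7800/((11*305)) = 7800/3355 = 7800*(1/3355) = 1560/671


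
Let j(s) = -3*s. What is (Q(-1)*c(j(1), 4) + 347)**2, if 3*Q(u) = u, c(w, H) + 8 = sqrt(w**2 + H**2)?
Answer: 121104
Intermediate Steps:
c(w, H) = -8 + sqrt(H**2 + w**2) (c(w, H) = -8 + sqrt(w**2 + H**2) = -8 + sqrt(H**2 + w**2))
Q(u) = u/3
(Q(-1)*c(j(1), 4) + 347)**2 = (((1/3)*(-1))*(-8 + sqrt(4**2 + (-3*1)**2)) + 347)**2 = (-(-8 + sqrt(16 + (-3)**2))/3 + 347)**2 = (-(-8 + sqrt(16 + 9))/3 + 347)**2 = (-(-8 + sqrt(25))/3 + 347)**2 = (-(-8 + 5)/3 + 347)**2 = (-1/3*(-3) + 347)**2 = (1 + 347)**2 = 348**2 = 121104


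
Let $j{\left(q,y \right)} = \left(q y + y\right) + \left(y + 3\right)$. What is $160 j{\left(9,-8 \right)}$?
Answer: $-13600$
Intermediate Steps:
$j{\left(q,y \right)} = 3 + 2 y + q y$ ($j{\left(q,y \right)} = \left(y + q y\right) + \left(3 + y\right) = 3 + 2 y + q y$)
$160 j{\left(9,-8 \right)} = 160 \left(3 + 2 \left(-8\right) + 9 \left(-8\right)\right) = 160 \left(3 - 16 - 72\right) = 160 \left(-85\right) = -13600$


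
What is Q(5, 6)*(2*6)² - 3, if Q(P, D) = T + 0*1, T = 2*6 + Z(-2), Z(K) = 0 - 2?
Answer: 1437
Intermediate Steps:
Z(K) = -2
T = 10 (T = 2*6 - 2 = 12 - 2 = 10)
Q(P, D) = 10 (Q(P, D) = 10 + 0*1 = 10 + 0 = 10)
Q(5, 6)*(2*6)² - 3 = 10*(2*6)² - 3 = 10*12² - 3 = 10*144 - 3 = 1440 - 3 = 1437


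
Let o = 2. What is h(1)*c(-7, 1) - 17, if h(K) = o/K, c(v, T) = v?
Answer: -31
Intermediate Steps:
h(K) = 2/K
h(1)*c(-7, 1) - 17 = (2/1)*(-7) - 17 = (2*1)*(-7) - 17 = 2*(-7) - 17 = -14 - 17 = -31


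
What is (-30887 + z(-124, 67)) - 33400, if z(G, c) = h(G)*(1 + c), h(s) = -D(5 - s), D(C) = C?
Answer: -73059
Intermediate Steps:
h(s) = -5 + s (h(s) = -(5 - s) = -5 + s)
z(G, c) = (1 + c)*(-5 + G) (z(G, c) = (-5 + G)*(1 + c) = (1 + c)*(-5 + G))
(-30887 + z(-124, 67)) - 33400 = (-30887 + (1 + 67)*(-5 - 124)) - 33400 = (-30887 + 68*(-129)) - 33400 = (-30887 - 8772) - 33400 = -39659 - 33400 = -73059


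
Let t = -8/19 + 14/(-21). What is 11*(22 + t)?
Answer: 13112/57 ≈ 230.04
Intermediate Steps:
t = -62/57 (t = -8*1/19 + 14*(-1/21) = -8/19 - 2/3 = -62/57 ≈ -1.0877)
11*(22 + t) = 11*(22 - 62/57) = 11*(1192/57) = 13112/57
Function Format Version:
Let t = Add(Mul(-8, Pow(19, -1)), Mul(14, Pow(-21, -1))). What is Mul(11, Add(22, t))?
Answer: Rational(13112, 57) ≈ 230.04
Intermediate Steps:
t = Rational(-62, 57) (t = Add(Mul(-8, Rational(1, 19)), Mul(14, Rational(-1, 21))) = Add(Rational(-8, 19), Rational(-2, 3)) = Rational(-62, 57) ≈ -1.0877)
Mul(11, Add(22, t)) = Mul(11, Add(22, Rational(-62, 57))) = Mul(11, Rational(1192, 57)) = Rational(13112, 57)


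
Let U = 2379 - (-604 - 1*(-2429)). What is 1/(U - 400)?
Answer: 1/154 ≈ 0.0064935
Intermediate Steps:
U = 554 (U = 2379 - (-604 + 2429) = 2379 - 1*1825 = 2379 - 1825 = 554)
1/(U - 400) = 1/(554 - 400) = 1/154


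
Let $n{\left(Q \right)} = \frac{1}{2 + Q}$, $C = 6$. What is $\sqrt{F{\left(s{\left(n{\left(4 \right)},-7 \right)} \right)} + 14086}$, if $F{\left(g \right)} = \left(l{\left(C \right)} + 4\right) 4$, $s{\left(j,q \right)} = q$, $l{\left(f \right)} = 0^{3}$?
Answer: $\sqrt{14102} \approx 118.75$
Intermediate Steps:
$l{\left(f \right)} = 0$
$F{\left(g \right)} = 16$ ($F{\left(g \right)} = \left(0 + 4\right) 4 = 4 \cdot 4 = 16$)
$\sqrt{F{\left(s{\left(n{\left(4 \right)},-7 \right)} \right)} + 14086} = \sqrt{16 + 14086} = \sqrt{14102}$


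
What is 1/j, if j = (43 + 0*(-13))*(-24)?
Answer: -1/1032 ≈ -0.00096899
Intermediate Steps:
j = -1032 (j = (43 + 0)*(-24) = 43*(-24) = -1032)
1/j = 1/(-1032) = -1/1032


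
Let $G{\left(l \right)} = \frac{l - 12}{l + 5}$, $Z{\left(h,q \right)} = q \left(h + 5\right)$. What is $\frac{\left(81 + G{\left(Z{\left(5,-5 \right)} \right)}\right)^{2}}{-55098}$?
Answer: $- \frac{13741849}{111573450} \approx -0.12316$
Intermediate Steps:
$Z{\left(h,q \right)} = q \left(5 + h\right)$
$G{\left(l \right)} = \frac{-12 + l}{5 + l}$
$\frac{\left(81 + G{\left(Z{\left(5,-5 \right)} \right)}\right)^{2}}{-55098} = \frac{\left(81 + \frac{-12 - 5 \left(5 + 5\right)}{5 - 5 \left(5 + 5\right)}\right)^{2}}{-55098} = \left(81 + \frac{-12 - 50}{5 - 50}\right)^{2} \left(- \frac{1}{55098}\right) = \left(81 + \frac{1}{-45} \left(-62\right)\right)^{2} \left(- \frac{1}{55098}\right) = \left(81 - - \frac{62}{45}\right)^{2} \left(- \frac{1}{55098}\right) = \left(81 + \frac{62}{45}\right)^{2} \left(- \frac{1}{55098}\right) = \left(\frac{3707}{45}\right)^{2} \left(- \frac{1}{55098}\right) = \frac{13741849}{2025} \left(- \frac{1}{55098}\right) = - \frac{13741849}{111573450}$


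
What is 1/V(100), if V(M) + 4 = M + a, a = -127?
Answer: -1/31 ≈ -0.032258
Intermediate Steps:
V(M) = -131 + M (V(M) = -4 + (M - 127) = -4 + (-127 + M) = -131 + M)
1/V(100) = 1/(-131 + 100) = 1/(-31) = -1/31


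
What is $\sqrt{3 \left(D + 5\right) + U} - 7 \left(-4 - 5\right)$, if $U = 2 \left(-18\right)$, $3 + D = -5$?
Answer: $63 + 3 i \sqrt{5} \approx 63.0 + 6.7082 i$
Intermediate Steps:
$D = -8$ ($D = -3 - 5 = -8$)
$U = -36$
$\sqrt{3 \left(D + 5\right) + U} - 7 \left(-4 - 5\right) = \sqrt{3 \left(-8 + 5\right) - 36} - 7 \left(-4 - 5\right) = \sqrt{3 \left(-3\right) - 36} - 7 \left(-4 - 5\right) = \sqrt{-9 - 36} - -63 = \sqrt{-45} + 63 = 3 i \sqrt{5} + 63 = 63 + 3 i \sqrt{5}$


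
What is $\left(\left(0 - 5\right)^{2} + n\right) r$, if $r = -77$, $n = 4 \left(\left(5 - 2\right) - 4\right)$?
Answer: $-1617$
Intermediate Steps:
$n = -4$ ($n = 4 \left(3 - 4\right) = 4 \left(-1\right) = -4$)
$\left(\left(0 - 5\right)^{2} + n\right) r = \left(\left(0 - 5\right)^{2} - 4\right) \left(-77\right) = \left(\left(-5\right)^{2} - 4\right) \left(-77\right) = \left(25 - 4\right) \left(-77\right) = 21 \left(-77\right) = -1617$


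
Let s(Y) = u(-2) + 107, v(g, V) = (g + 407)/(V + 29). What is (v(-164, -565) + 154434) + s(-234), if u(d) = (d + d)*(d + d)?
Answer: 82842309/536 ≈ 1.5456e+5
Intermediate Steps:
u(d) = 4*d² (u(d) = (2*d)*(2*d) = 4*d²)
v(g, V) = (407 + g)/(29 + V)
s(Y) = 123 (s(Y) = 4*(-2)² + 107 = 4*4 + 107 = 16 + 107 = 123)
(v(-164, -565) + 154434) + s(-234) = ((407 - 164)/(29 - 565) + 154434) + 123 = (243/(-536) + 154434) + 123 = (-1/536*243 + 154434) + 123 = (-243/536 + 154434) + 123 = 82776381/536 + 123 = 82842309/536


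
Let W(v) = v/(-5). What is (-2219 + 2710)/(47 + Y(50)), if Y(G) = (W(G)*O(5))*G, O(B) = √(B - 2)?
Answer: -23077/747791 - 245500*√3/747791 ≈ -0.59949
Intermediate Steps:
W(v) = -v/5 (W(v) = v*(-⅕) = -v/5)
O(B) = √(-2 + B)
Y(G) = -√3*G²/5 (Y(G) = ((-G/5)*√(-2 + 5))*G = ((-G/5)*√3)*G = (-G*√3/5)*G = -√3*G²/5)
(-2219 + 2710)/(47 + Y(50)) = (-2219 + 2710)/(47 - ⅕*√3*50²) = 491/(47 - ⅕*√3*2500) = 491/(47 - 500*√3)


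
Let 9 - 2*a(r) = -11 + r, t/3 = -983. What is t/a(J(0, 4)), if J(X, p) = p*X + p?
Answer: -2949/8 ≈ -368.63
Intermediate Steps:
t = -2949 (t = 3*(-983) = -2949)
J(X, p) = p + X*p (J(X, p) = X*p + p = p + X*p)
a(r) = 10 - r/2 (a(r) = 9/2 - (-11 + r)/2 = 9/2 + (11/2 - r/2) = 10 - r/2)
t/a(J(0, 4)) = -2949/(10 - 2*(1 + 0)) = -2949/(10 - 2) = -2949/8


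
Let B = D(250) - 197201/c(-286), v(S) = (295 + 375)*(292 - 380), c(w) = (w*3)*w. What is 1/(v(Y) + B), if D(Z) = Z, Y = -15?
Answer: -245388/14406926681 ≈ -1.7033e-5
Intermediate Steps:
c(w) = 3*w**2 (c(w) = (3*w)*w = 3*w**2)
v(S) = -58960 (v(S) = 670*(-88) = -58960)
B = 61149799/245388 (B = 250 - 197201/(3*(-286)**2) = 250 - 197201/(3*81796) = 250 - 197201/245388 = 61149799/245388 ≈ 249.20)
1/(v(Y) + B) = 1/(-58960 + 61149799/245388) = 1/(-14406926681/245388) = -245388/14406926681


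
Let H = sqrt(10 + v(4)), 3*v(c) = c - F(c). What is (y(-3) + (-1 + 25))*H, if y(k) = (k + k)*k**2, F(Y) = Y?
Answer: -30*sqrt(10) ≈ -94.868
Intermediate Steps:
y(k) = 2*k**3 (y(k) = (2*k)*k**2 = 2*k**3)
v(c) = 0 (v(c) = (c - c)/3 = (1/3)*0 = 0)
H = sqrt(10) (H = sqrt(10 + 0) = sqrt(10) ≈ 3.1623)
(y(-3) + (-1 + 25))*H = (2*(-3)**3 + (-1 + 25))*sqrt(10) = (2*(-27) + 24)*sqrt(10) = (-54 + 24)*sqrt(10) = -30*sqrt(10)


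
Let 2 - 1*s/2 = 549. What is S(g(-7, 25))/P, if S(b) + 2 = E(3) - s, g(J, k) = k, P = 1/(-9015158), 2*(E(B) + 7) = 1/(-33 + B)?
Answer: -293438885321/30 ≈ -9.7813e+9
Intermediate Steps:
s = -1094 (s = 4 - 2*549 = 4 - 1098 = -1094)
E(B) = -7 + 1/(2*(-33 + B))
P = -1/9015158 ≈ -1.1092e-7
S(b) = 65099/60 (S(b) = -2 + ((463 - 14*3)/(2*(-33 + 3)) - 1*(-1094)) = -2 + ((1/2)*(463 - 42)/(-30) + 1094) = -2 + ((1/2)*(-1/30)*421 + 1094) = -2 + (-421/60 + 1094) = -2 + 65219/60 = 65099/60)
S(g(-7, 25))/P = 65099/(60*(-1/9015158)) = (65099/60)*(-9015158) = -293438885321/30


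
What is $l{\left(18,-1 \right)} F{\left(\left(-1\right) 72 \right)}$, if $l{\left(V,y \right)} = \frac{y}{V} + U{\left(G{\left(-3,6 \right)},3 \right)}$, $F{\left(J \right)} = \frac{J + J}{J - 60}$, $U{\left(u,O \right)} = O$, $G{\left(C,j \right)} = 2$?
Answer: $\frac{106}{33} \approx 3.2121$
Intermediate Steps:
$F{\left(J \right)} = \frac{2 J}{-60 + J}$
$l{\left(V,y \right)} = 3 + \frac{y}{V}$ ($l{\left(V,y \right)} = \frac{y}{V} + 3 = 3 + \frac{y}{V}$)
$l{\left(18,-1 \right)} F{\left(\left(-1\right) 72 \right)} = \left(3 - \frac{1}{18}\right) \frac{2 \left(\left(-1\right) 72\right)}{-60 - 72} = \left(3 - \frac{1}{18}\right) 2 \left(-72\right) \frac{1}{-60 - 72} = \left(3 - \frac{1}{18}\right) 2 \left(-72\right) \frac{1}{-132} = \frac{53 \cdot 2 \left(-72\right) \left(- \frac{1}{132}\right)}{18} = \frac{53}{18} \cdot \frac{12}{11} = \frac{106}{33}$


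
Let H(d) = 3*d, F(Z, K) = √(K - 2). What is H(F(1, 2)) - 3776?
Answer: -3776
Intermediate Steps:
F(Z, K) = √(-2 + K)
H(F(1, 2)) - 3776 = 3*√(-2 + 2) - 3776 = 3*√0 - 3776 = 3*0 - 3776 = 0 - 3776 = -3776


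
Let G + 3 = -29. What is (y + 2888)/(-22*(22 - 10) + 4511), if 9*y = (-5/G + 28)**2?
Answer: 27427609/39140352 ≈ 0.70075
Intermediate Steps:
G = -32 (G = -3 - 29 = -32)
y = 811801/9216 (y = (-5/(-32) + 28)**2/9 = (-5*(-1/32) + 28)**2/9 = (5/32 + 28)**2/9 = (901/32)**2/9 = (1/9)*(811801/1024) = 811801/9216 ≈ 88.086)
(y + 2888)/(-22*(22 - 10) + 4511) = (811801/9216 + 2888)/(-22*(22 - 10) + 4511) = 27427609/(9216*(-22*12 + 4511)) = 27427609/(9216*(-264 + 4511)) = (27427609/9216)/4247 = (27427609/9216)*(1/4247) = 27427609/39140352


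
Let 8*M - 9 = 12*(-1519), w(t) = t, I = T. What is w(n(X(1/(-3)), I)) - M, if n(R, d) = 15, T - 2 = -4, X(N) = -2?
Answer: 18339/8 ≈ 2292.4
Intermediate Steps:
T = -2 (T = 2 - 4 = -2)
I = -2
M = -18219/8 (M = 9/8 + (12*(-1519))/8 = 9/8 + (⅛)*(-18228) = 9/8 - 4557/2 = -18219/8 ≈ -2277.4)
w(n(X(1/(-3)), I)) - M = 15 - 1*(-18219/8) = 15 + 18219/8 = 18339/8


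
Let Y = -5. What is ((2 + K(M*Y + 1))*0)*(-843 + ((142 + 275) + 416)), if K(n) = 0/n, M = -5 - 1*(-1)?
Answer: 0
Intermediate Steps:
M = -4 (M = -5 + 1 = -4)
K(n) = 0
((2 + K(M*Y + 1))*0)*(-843 + ((142 + 275) + 416)) = ((2 + 0)*0)*(-843 + ((142 + 275) + 416)) = (2*0)*(-843 + (417 + 416)) = 0*(-843 + 833) = 0*(-10) = 0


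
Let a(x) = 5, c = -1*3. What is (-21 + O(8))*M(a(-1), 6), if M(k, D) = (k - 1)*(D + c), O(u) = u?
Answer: -156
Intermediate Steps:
c = -3
M(k, D) = (-1 + k)*(-3 + D) (M(k, D) = (k - 1)*(D - 3) = (-1 + k)*(-3 + D))
(-21 + O(8))*M(a(-1), 6) = (-21 + 8)*(3 - 1*6 - 3*5 + 6*5) = -13*(3 - 6 - 15 + 30) = -13*12 = -156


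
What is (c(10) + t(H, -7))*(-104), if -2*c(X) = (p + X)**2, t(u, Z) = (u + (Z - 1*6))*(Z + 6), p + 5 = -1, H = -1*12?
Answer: -1768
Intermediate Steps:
H = -12
p = -6 (p = -5 - 1 = -6)
t(u, Z) = (6 + Z)*(-6 + Z + u) (t(u, Z) = (u + (Z - 6))*(6 + Z) = (u + (-6 + Z))*(6 + Z) = (-6 + Z + u)*(6 + Z) = (6 + Z)*(-6 + Z + u))
c(X) = -(-6 + X)**2/2
(c(10) + t(H, -7))*(-104) = (-(-6 + 10)**2/2 + (-36 + (-7)**2 + 6*(-12) - 7*(-12)))*(-104) = (-1/2*4**2 + (-36 + 49 - 72 + 84))*(-104) = (-1/2*16 + 25)*(-104) = (-8 + 25)*(-104) = 17*(-104) = -1768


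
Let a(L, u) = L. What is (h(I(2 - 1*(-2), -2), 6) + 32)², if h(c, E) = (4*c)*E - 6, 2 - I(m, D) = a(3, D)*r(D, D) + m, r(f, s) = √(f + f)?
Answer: -20252 + 6336*I ≈ -20252.0 + 6336.0*I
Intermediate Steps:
r(f, s) = √2*√f (r(f, s) = √(2*f) = √2*√f)
I(m, D) = 2 - m - 3*√2*√D (I(m, D) = 2 - (3*(√2*√D) + m) = 2 - (3*√2*√D + m) = 2 - (m + 3*√2*√D) = 2 + (-m - 3*√2*√D) = 2 - m - 3*√2*√D)
h(c, E) = -6 + 4*E*c (h(c, E) = 4*E*c - 6 = -6 + 4*E*c)
(h(I(2 - 1*(-2), -2), 6) + 32)² = ((-6 + 4*6*(2 - (2 - 1*(-2)) - 3*√2*√(-2))) + 32)² = ((-6 + 4*6*(2 - (2 + 2) - 3*√2*I*√2)) + 32)² = ((-6 + 4*6*(2 - 1*4 - 6*I)) + 32)² = ((-6 + 4*6*(2 - 4 - 6*I)) + 32)² = ((-6 + 4*6*(-2 - 6*I)) + 32)² = ((-6 + (-48 - 144*I)) + 32)² = ((-54 - 144*I) + 32)² = (-22 - 144*I)²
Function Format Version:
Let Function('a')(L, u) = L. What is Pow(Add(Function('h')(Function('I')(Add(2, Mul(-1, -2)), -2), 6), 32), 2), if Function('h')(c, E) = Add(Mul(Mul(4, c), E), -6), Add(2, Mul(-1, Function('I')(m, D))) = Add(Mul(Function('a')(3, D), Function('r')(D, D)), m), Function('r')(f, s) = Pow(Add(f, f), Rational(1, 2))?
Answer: Add(-20252, Mul(6336, I)) ≈ Add(-20252., Mul(6336.0, I))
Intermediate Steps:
Function('r')(f, s) = Mul(Pow(2, Rational(1, 2)), Pow(f, Rational(1, 2))) (Function('r')(f, s) = Pow(Mul(2, f), Rational(1, 2)) = Mul(Pow(2, Rational(1, 2)), Pow(f, Rational(1, 2))))
Function('I')(m, D) = Add(2, Mul(-1, m), Mul(-3, Pow(2, Rational(1, 2)), Pow(D, Rational(1, 2)))) (Function('I')(m, D) = Add(2, Mul(-1, Add(Mul(3, Mul(Pow(2, Rational(1, 2)), Pow(D, Rational(1, 2)))), m))) = Add(2, Mul(-1, Add(Mul(3, Pow(2, Rational(1, 2)), Pow(D, Rational(1, 2))), m))) = Add(2, Mul(-1, Add(m, Mul(3, Pow(2, Rational(1, 2)), Pow(D, Rational(1, 2)))))) = Add(2, Add(Mul(-1, m), Mul(-3, Pow(2, Rational(1, 2)), Pow(D, Rational(1, 2))))) = Add(2, Mul(-1, m), Mul(-3, Pow(2, Rational(1, 2)), Pow(D, Rational(1, 2)))))
Function('h')(c, E) = Add(-6, Mul(4, E, c)) (Function('h')(c, E) = Add(Mul(4, E, c), -6) = Add(-6, Mul(4, E, c)))
Pow(Add(Function('h')(Function('I')(Add(2, Mul(-1, -2)), -2), 6), 32), 2) = Pow(Add(Add(-6, Mul(4, 6, Add(2, Mul(-1, Add(2, Mul(-1, -2))), Mul(-3, Pow(2, Rational(1, 2)), Pow(-2, Rational(1, 2)))))), 32), 2) = Pow(Add(Add(-6, Mul(4, 6, Add(2, Mul(-1, Add(2, 2)), Mul(-3, Pow(2, Rational(1, 2)), Mul(I, Pow(2, Rational(1, 2))))))), 32), 2) = Pow(Add(Add(-6, Mul(4, 6, Add(2, Mul(-1, 4), Mul(-6, I)))), 32), 2) = Pow(Add(Add(-6, Mul(4, 6, Add(2, -4, Mul(-6, I)))), 32), 2) = Pow(Add(Add(-6, Mul(4, 6, Add(-2, Mul(-6, I)))), 32), 2) = Pow(Add(Add(-6, Add(-48, Mul(-144, I))), 32), 2) = Pow(Add(Add(-54, Mul(-144, I)), 32), 2) = Pow(Add(-22, Mul(-144, I)), 2)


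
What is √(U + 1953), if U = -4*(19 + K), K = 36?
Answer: √1733 ≈ 41.629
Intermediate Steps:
U = -220 (U = -4*(19 + 36) = -4*55 = -220)
√(U + 1953) = √(-220 + 1953) = √1733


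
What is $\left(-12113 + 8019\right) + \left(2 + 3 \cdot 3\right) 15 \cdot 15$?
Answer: $-1619$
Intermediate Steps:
$\left(-12113 + 8019\right) + \left(2 + 3 \cdot 3\right) 15 \cdot 15 = -4094 + \left(2 + 9\right) 15 \cdot 15 = -4094 + 11 \cdot 15 \cdot 15 = -4094 + 165 \cdot 15 = -4094 + 2475 = -1619$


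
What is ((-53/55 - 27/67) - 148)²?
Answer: 302957773056/13579225 ≈ 22310.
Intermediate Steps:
((-53/55 - 27/67) - 148)² = (-5036/3685 - 148)² = (-550416/3685)² = 302957773056/13579225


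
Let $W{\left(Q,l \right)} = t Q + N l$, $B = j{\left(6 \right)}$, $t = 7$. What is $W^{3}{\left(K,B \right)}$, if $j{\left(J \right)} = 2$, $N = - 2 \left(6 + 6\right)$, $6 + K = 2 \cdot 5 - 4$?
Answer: $-110592$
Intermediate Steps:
$K = 0$ ($K = -6 + \left(2 \cdot 5 - 4\right) = -6 + \left(10 - 4\right) = -6 + 6 = 0$)
$N = -24$ ($N = \left(-2\right) 12 = -24$)
$B = 2$
$W{\left(Q,l \right)} = - 24 l + 7 Q$ ($W{\left(Q,l \right)} = 7 Q - 24 l = - 24 l + 7 Q$)
$W^{3}{\left(K,B \right)} = \left(\left(-24\right) 2 + 7 \cdot 0\right)^{3} = \left(-48 + 0\right)^{3} = \left(-48\right)^{3} = -110592$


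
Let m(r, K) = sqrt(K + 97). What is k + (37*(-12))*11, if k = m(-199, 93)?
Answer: -4884 + sqrt(190) ≈ -4870.2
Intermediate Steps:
m(r, K) = sqrt(97 + K)
k = sqrt(190) (k = sqrt(97 + 93) = sqrt(190) ≈ 13.784)
k + (37*(-12))*11 = sqrt(190) + (37*(-12))*11 = sqrt(190) - 444*11 = sqrt(190) - 4884 = -4884 + sqrt(190)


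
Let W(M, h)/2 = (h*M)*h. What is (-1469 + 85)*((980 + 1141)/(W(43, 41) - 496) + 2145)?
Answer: -213850331532/72035 ≈ -2.9687e+6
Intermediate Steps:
W(M, h) = 2*M*h² (W(M, h) = 2*((h*M)*h) = 2*((M*h)*h) = 2*(M*h²) = 2*M*h²)
(-1469 + 85)*((980 + 1141)/(W(43, 41) - 496) + 2145) = (-1469 + 85)*((980 + 1141)/(2*43*41² - 496) + 2145) = -1384*(2121/(2*43*1681 - 496) + 2145) = -1384*(2121/(144566 - 496) + 2145) = -1384*(2121/144070 + 2145) = -1384*309032271/144070 = -213850331532/72035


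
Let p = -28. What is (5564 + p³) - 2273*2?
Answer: -20934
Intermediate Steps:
(5564 + p³) - 2273*2 = (5564 + (-28)³) - 2273*2 = (5564 - 21952) - 4546 = -16388 - 4546 = -20934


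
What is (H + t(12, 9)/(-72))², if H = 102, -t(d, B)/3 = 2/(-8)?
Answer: 95863681/9216 ≈ 10402.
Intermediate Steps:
t(d, B) = ¾ (t(d, B) = -6/(-8) = -6*(-1)/8 = -3*(-¼) = ¾)
(H + t(12, 9)/(-72))² = (102 + (¾)/(-72))² = (102 + (¾)*(-1/72))² = (102 - 1/96)² = (9791/96)² = 95863681/9216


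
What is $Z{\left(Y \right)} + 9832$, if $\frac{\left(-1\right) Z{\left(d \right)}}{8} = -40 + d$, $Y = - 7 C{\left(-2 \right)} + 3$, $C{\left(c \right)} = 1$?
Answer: $10184$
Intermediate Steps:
$Y = -4$ ($Y = \left(-7\right) 1 + 3 = -7 + 3 = -4$)
$Z{\left(d \right)} = 320 - 8 d$ ($Z{\left(d \right)} = - 8 \left(-40 + d\right) = 320 - 8 d$)
$Z{\left(Y \right)} + 9832 = \left(320 - -32\right) + 9832 = \left(320 + 32\right) + 9832 = 352 + 9832 = 10184$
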